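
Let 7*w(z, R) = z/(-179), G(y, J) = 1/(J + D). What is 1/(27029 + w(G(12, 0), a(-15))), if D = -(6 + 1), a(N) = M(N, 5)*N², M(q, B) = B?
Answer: 8771/237071360 ≈ 3.6997e-5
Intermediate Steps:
a(N) = 5*N²
D = -7 (D = -1*7 = -7)
G(y, J) = 1/(-7 + J) (G(y, J) = 1/(J - 7) = 1/(-7 + J))
w(z, R) = -z/1253 (w(z, R) = (z/(-179))/7 = (z*(-1/179))/7 = (-z/179)/7 = -z/1253)
1/(27029 + w(G(12, 0), a(-15))) = 1/(27029 - 1/(1253*(-7 + 0))) = 1/(27029 - 1/1253/(-7)) = 1/(27029 - 1/1253*(-⅐)) = 1/(27029 + 1/8771) = 1/(237071360/8771) = 8771/237071360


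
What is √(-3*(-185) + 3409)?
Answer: 2*√991 ≈ 62.960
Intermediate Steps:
√(-3*(-185) + 3409) = √(555 + 3409) = √3964 = 2*√991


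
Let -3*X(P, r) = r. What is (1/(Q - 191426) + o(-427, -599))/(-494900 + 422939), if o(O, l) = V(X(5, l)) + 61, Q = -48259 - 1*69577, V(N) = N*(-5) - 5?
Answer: 874283677/66764408346 ≈ 0.013095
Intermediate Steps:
X(P, r) = -r/3
V(N) = -5 - 5*N (V(N) = -5*N - 5 = -5 - 5*N)
Q = -117836 (Q = -48259 - 69577 = -117836)
o(O, l) = 56 + 5*l/3 (o(O, l) = (-5 - (-5)*l/3) + 61 = (-5 + 5*l/3) + 61 = 56 + 5*l/3)
(1/(Q - 191426) + o(-427, -599))/(-494900 + 422939) = (1/(-117836 - 191426) + (56 + (5/3)*(-599)))/(-494900 + 422939) = (1/(-309262) + (56 - 2995/3))/(-71961) = (-1/309262 - 2827/3)*(-1/71961) = -874283677/927786*(-1/71961) = 874283677/66764408346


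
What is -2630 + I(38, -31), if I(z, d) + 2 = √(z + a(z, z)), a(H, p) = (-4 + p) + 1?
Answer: -2632 + √73 ≈ -2623.5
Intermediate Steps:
a(H, p) = -3 + p
I(z, d) = -2 + √(-3 + 2*z) (I(z, d) = -2 + √(z + (-3 + z)) = -2 + √(-3 + 2*z))
-2630 + I(38, -31) = -2630 + (-2 + √(-3 + 2*38)) = -2630 + (-2 + √(-3 + 76)) = -2630 + (-2 + √73) = -2632 + √73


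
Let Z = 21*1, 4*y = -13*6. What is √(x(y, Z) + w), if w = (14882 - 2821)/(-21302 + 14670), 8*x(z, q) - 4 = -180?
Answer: I*√261905970/3316 ≈ 4.8804*I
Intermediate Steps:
y = -39/2 (y = (-13*6)/4 = (¼)*(-78) = -39/2 ≈ -19.500)
Z = 21
x(z, q) = -22 (x(z, q) = ½ + (⅛)*(-180) = ½ - 45/2 = -22)
w = -12061/6632 (w = 12061/(-6632) = 12061*(-1/6632) = -12061/6632 ≈ -1.8186)
√(x(y, Z) + w) = √(-22 - 12061/6632) = √(-157965/6632) = I*√261905970/3316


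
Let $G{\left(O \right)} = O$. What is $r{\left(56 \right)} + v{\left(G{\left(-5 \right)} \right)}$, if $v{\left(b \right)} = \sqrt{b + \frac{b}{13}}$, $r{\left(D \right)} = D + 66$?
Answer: $122 + \frac{i \sqrt{910}}{13} \approx 122.0 + 2.3205 i$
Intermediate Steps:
$r{\left(D \right)} = 66 + D$
$v{\left(b \right)} = \frac{\sqrt{182} \sqrt{b}}{13}$ ($v{\left(b \right)} = \sqrt{b + b \frac{1}{13}} = \sqrt{b + \frac{b}{13}} = \sqrt{\frac{14 b}{13}} = \frac{\sqrt{182} \sqrt{b}}{13}$)
$r{\left(56 \right)} + v{\left(G{\left(-5 \right)} \right)} = \left(66 + 56\right) + \frac{\sqrt{182} \sqrt{-5}}{13} = 122 + \frac{\sqrt{182} i \sqrt{5}}{13} = 122 + \frac{i \sqrt{910}}{13}$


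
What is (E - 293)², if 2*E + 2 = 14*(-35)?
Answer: 290521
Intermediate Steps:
E = -246 (E = -1 + (14*(-35))/2 = -1 + (½)*(-490) = -1 - 245 = -246)
(E - 293)² = (-246 - 293)² = (-539)² = 290521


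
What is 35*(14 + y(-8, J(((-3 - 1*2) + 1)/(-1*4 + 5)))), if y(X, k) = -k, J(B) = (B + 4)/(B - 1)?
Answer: 490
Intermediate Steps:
J(B) = (4 + B)/(-1 + B)
35*(14 + y(-8, J(((-3 - 1*2) + 1)/(-1*4 + 5)))) = 35*(14 - (4 + ((-3 - 1*2) + 1)/(-1*4 + 5))/(-1 + ((-3 - 1*2) + 1)/(-1*4 + 5))) = 35*(14 - (4 + ((-3 - 2) + 1)/(-4 + 5))/(-1 + ((-3 - 2) + 1)/(-4 + 5))) = 35*(14 - (4 + (-5 + 1)/1)/(-1 + (-5 + 1)/1)) = 35*(14 - (4 - 4*1)/(-1 - 4*1)) = 35*(14 - (4 - 4)/(-1 - 4)) = 35*(14 - 0/(-5)) = 35*(14 - (-1)*0/5) = 35*(14 - 1*0) = 35*(14 + 0) = 35*14 = 490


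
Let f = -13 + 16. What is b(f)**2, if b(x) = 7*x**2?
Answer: 3969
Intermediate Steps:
f = 3
b(f)**2 = (7*3**2)**2 = (7*9)**2 = 63**2 = 3969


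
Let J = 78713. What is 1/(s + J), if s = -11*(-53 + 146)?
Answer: 1/77690 ≈ 1.2872e-5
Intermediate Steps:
s = -1023 (s = -11*93 = -1023)
1/(s + J) = 1/(-1023 + 78713) = 1/77690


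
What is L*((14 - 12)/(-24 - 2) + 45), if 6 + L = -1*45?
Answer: -29784/13 ≈ -2291.1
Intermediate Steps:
L = -51 (L = -6 - 1*45 = -6 - 45 = -51)
L*((14 - 12)/(-24 - 2) + 45) = -51*((14 - 12)/(-24 - 2) + 45) = -51*(2/(-26) + 45) = -51*(2*(-1/26) + 45) = -51*(-1/13 + 45) = -51*584/13 = -29784/13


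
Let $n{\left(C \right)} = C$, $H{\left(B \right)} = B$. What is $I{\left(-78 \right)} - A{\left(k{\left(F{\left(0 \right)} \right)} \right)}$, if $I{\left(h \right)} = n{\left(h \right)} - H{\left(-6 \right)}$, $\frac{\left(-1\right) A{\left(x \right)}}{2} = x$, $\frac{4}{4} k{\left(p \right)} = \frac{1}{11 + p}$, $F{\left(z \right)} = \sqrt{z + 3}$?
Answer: $- \frac{4237}{59} - \frac{\sqrt{3}}{59} \approx -71.843$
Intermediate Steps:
$F{\left(z \right)} = \sqrt{3 + z}$
$k{\left(p \right)} = \frac{1}{11 + p}$
$A{\left(x \right)} = - 2 x$
$I{\left(h \right)} = 6 + h$ ($I{\left(h \right)} = h - -6 = h + 6 = 6 + h$)
$I{\left(-78 \right)} - A{\left(k{\left(F{\left(0 \right)} \right)} \right)} = \left(6 - 78\right) - - \frac{2}{11 + \sqrt{3 + 0}} = -72 - - \frac{2}{11 + \sqrt{3}} = -72 + \frac{2}{11 + \sqrt{3}}$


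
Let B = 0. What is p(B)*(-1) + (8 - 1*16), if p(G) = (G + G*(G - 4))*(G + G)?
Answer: -8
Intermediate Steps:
p(G) = 2*G*(G + G*(-4 + G)) (p(G) = (G + G*(-4 + G))*(2*G) = 2*G*(G + G*(-4 + G)))
p(B)*(-1) + (8 - 1*16) = (2*0²*(-3 + 0))*(-1) + (8 - 1*16) = (2*0*(-3))*(-1) + (8 - 16) = 0*(-1) - 8 = 0 - 8 = -8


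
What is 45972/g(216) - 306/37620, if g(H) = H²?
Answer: 1323449/1354320 ≈ 0.97721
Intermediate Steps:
45972/g(216) - 306/37620 = 45972/(216²) - 306/37620 = 45972/46656 - 306*1/37620 = 45972*(1/46656) - 17/2090 = 1277/1296 - 17/2090 = 1323449/1354320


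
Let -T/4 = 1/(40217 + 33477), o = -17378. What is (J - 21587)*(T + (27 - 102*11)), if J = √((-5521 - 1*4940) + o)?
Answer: 870980770129/36847 - 40347467*I*√27839/36847 ≈ 2.3638e+7 - 1.827e+5*I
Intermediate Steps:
J = I*√27839 (J = √((-5521 - 1*4940) - 17378) = √((-5521 - 4940) - 17378) = √(-10461 - 17378) = √(-27839) = I*√27839 ≈ 166.85*I)
T = -2/36847 (T = -4/(40217 + 33477) = -4/73694 = -4*1/73694 = -2/36847 ≈ -5.4279e-5)
(J - 21587)*(T + (27 - 102*11)) = (I*√27839 - 21587)*(-2/36847 + (27 - 102*11)) = (-21587 + I*√27839)*(-2/36847 + (27 - 1122)) = (-21587 + I*√27839)*(-2/36847 - 1095) = (-21587 + I*√27839)*(-40347467/36847) = 870980770129/36847 - 40347467*I*√27839/36847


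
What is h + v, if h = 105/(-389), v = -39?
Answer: -15276/389 ≈ -39.270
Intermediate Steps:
h = -105/389 (h = 105*(-1/389) = -105/389 ≈ -0.26992)
h + v = -105/389 - 39 = -15276/389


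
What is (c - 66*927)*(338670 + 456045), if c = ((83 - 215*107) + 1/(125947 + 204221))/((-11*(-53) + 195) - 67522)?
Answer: -357156531734665448345/7345577664 ≈ -4.8622e+10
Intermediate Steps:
c = 7568110895/22036732992 (c = ((83 - 23005) + 1/330168)/((583 + 195) - 67522) = (-22922 + 1/330168)/(778 - 67522) = -7568110895/330168/(-66744) = -7568110895/330168*(-1/66744) = 7568110895/22036732992 ≈ 0.34343)
(c - 66*927)*(338670 + 456045) = (7568110895/22036732992 - 66*927)*(338670 + 456045) = (7568110895/22036732992 - 61182)*794715 = -1348243829805649/22036732992*794715 = -357156531734665448345/7345577664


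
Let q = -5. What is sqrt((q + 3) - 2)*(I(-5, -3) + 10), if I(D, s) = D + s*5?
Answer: -20*I ≈ -20.0*I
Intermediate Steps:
I(D, s) = D + 5*s
sqrt((q + 3) - 2)*(I(-5, -3) + 10) = sqrt((-5 + 3) - 2)*((-5 + 5*(-3)) + 10) = sqrt(-2 - 2)*((-5 - 15) + 10) = sqrt(-4)*(-20 + 10) = (2*I)*(-10) = -20*I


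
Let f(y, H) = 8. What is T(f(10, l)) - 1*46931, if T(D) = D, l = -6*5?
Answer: -46923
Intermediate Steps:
l = -30
T(f(10, l)) - 1*46931 = 8 - 1*46931 = 8 - 46931 = -46923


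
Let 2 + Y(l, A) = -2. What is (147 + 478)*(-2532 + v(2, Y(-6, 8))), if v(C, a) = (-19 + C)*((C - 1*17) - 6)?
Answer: -1359375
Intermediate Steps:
Y(l, A) = -4 (Y(l, A) = -2 - 2 = -4)
v(C, a) = (-23 + C)*(-19 + C) (v(C, a) = (-19 + C)*((C - 17) - 6) = (-19 + C)*((-17 + C) - 6) = (-19 + C)*(-23 + C) = (-23 + C)*(-19 + C))
(147 + 478)*(-2532 + v(2, Y(-6, 8))) = (147 + 478)*(-2532 + (437 + 2² - 42*2)) = 625*(-2532 + (437 + 4 - 84)) = 625*(-2532 + 357) = 625*(-2175) = -1359375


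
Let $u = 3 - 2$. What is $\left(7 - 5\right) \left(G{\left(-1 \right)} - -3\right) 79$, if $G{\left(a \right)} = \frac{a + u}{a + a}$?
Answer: $474$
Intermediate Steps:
$u = 1$ ($u = 3 - 2 = 1$)
$G{\left(a \right)} = \frac{1 + a}{2 a}$ ($G{\left(a \right)} = \frac{a + 1}{a + a} = \frac{1 + a}{2 a}$)
$\left(7 - 5\right) \left(G{\left(-1 \right)} - -3\right) 79 = \left(7 - 5\right) \left(\frac{1 - 1}{2 \left(-1\right)} - -3\right) 79 = 2 \left(\frac{1}{2} \left(-1\right) 0 + 3\right) 79 = 2 \left(0 + 3\right) 79 = 2 \cdot 3 \cdot 79 = 6 \cdot 79 = 474$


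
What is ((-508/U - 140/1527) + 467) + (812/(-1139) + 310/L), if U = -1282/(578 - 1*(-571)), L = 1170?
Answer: 40077670785836/43479585747 ≈ 921.76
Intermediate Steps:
U = -1282/1149 (U = -1282/(578 + 571) = -1282/1149 ≈ -1.1158)
((-508/U - 140/1527) + 467) + (812/(-1139) + 310/L) = ((-508/(-1282/1149) - 140/1527) + 467) + (812/(-1139) + 310/1170) = ((-508*(-1149/1282) - 140*1/1527) + 467) + (812*(-1/1139) + 310*(1/1170)) = ((291846/641 - 140/1527) + 467) + (-812/1139 + 31/117) = (445559102/978807 + 467) - 59695/133263 = 902661971/978807 - 59695/133263 = 40077670785836/43479585747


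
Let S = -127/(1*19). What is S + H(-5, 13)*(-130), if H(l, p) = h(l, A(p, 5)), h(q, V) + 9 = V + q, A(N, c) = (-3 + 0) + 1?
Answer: 39393/19 ≈ 2073.3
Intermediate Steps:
A(N, c) = -2 (A(N, c) = -3 + 1 = -2)
h(q, V) = -9 + V + q (h(q, V) = -9 + (V + q) = -9 + V + q)
H(l, p) = -11 + l (H(l, p) = -9 - 2 + l = -11 + l)
S = -127/19 ≈ -6.6842
S + H(-5, 13)*(-130) = -127/19 + (-11 - 5)*(-130) = -127/19 - 16*(-130) = -127/19 + 2080 = 39393/19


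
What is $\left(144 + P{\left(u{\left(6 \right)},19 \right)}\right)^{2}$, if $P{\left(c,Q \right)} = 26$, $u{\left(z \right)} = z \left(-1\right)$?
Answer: $28900$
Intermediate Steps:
$u{\left(z \right)} = - z$
$\left(144 + P{\left(u{\left(6 \right)},19 \right)}\right)^{2} = \left(144 + 26\right)^{2} = 170^{2} = 28900$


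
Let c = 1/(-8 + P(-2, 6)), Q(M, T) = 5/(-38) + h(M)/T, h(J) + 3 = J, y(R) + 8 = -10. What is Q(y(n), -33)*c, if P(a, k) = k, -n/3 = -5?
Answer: -211/836 ≈ -0.25239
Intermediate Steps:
n = 15 (n = -3*(-5) = 15)
y(R) = -18 (y(R) = -8 - 10 = -18)
h(J) = -3 + J
Q(M, T) = -5/38 + (-3 + M)/T (Q(M, T) = 5/(-38) + (-3 + M)/T = 5*(-1/38) + (-3 + M)/T = -5/38 + (-3 + M)/T)
c = -½ (c = 1/(-8 + 6) = 1/(-2) = -½ ≈ -0.50000)
Q(y(n), -33)*c = ((-3 - 18 - 5/38*(-33))/(-33))*(-½) = -(-3 - 18 + 165/38)/33*(-½) = -1/33*(-633/38)*(-½) = (211/418)*(-½) = -211/836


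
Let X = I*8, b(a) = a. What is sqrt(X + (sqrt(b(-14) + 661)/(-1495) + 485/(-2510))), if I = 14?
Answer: sqrt(62973514583850 - 376745980*sqrt(647))/750490 ≈ 10.573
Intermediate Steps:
X = 112 (X = 14*8 = 112)
sqrt(X + (sqrt(b(-14) + 661)/(-1495) + 485/(-2510))) = sqrt(112 + (sqrt(-14 + 661)/(-1495) + 485/(-2510))) = sqrt(112 + (sqrt(647)*(-1/1495) + 485*(-1/2510))) = sqrt(112 + (-sqrt(647)/1495 - 97/502)) = sqrt(112 + (-97/502 - sqrt(647)/1495)) = sqrt(56127/502 - sqrt(647)/1495)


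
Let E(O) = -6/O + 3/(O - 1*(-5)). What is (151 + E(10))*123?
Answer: 92619/5 ≈ 18524.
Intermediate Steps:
E(O) = -6/O + 3/(5 + O) (E(O) = -6/O + 3/(O + 5) = -6/O + 3/(5 + O))
(151 + E(10))*123 = (151 + 3*(-10 - 1*10)/(10*(5 + 10)))*123 = (151 + 3*(⅒)*(-10 - 10)/15)*123 = (151 + 3*(⅒)*(1/15)*(-20))*123 = (151 - ⅖)*123 = (753/5)*123 = 92619/5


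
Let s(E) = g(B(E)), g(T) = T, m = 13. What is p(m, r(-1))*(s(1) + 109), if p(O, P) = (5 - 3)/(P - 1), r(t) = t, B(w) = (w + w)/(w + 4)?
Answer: -547/5 ≈ -109.40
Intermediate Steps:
B(w) = 2*w/(4 + w) (B(w) = (2*w)/(4 + w) = 2*w/(4 + w))
s(E) = 2*E/(4 + E)
p(O, P) = 2/(-1 + P)
p(m, r(-1))*(s(1) + 109) = (2/(-1 - 1))*(2*1/(4 + 1) + 109) = (2/(-2))*(2*1/5 + 109) = (2*(-1/2))*(2*1*(1/5) + 109) = -(2/5 + 109) = -1*547/5 = -547/5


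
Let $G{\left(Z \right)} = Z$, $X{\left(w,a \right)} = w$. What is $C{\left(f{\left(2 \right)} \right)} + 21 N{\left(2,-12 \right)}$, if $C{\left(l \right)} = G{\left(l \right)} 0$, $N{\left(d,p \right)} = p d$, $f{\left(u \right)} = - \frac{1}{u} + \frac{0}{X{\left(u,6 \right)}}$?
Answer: $-504$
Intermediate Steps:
$f{\left(u \right)} = - \frac{1}{u}$ ($f{\left(u \right)} = - \frac{1}{u} + \frac{0}{u} = - \frac{1}{u} + 0 = - \frac{1}{u}$)
$N{\left(d,p \right)} = d p$
$C{\left(l \right)} = 0$ ($C{\left(l \right)} = l 0 = 0$)
$C{\left(f{\left(2 \right)} \right)} + 21 N{\left(2,-12 \right)} = 0 + 21 \cdot 2 \left(-12\right) = 0 + 21 \left(-24\right) = 0 - 504 = -504$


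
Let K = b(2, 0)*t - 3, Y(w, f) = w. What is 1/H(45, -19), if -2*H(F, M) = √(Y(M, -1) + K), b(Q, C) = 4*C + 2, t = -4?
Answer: I*√30/15 ≈ 0.36515*I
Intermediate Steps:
b(Q, C) = 2 + 4*C
K = -11 (K = (2 + 4*0)*(-4) - 3 = (2 + 0)*(-4) - 3 = 2*(-4) - 3 = -8 - 3 = -11)
H(F, M) = -√(-11 + M)/2 (H(F, M) = -√(M - 11)/2 = -√(-11 + M)/2)
1/H(45, -19) = 1/(-√(-11 - 19)/2) = 1/(-I*√30/2) = I*√30/15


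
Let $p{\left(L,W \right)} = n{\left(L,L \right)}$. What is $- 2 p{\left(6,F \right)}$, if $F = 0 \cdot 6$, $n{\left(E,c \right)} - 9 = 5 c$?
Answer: $-78$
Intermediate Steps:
$n{\left(E,c \right)} = 9 + 5 c$
$F = 0$
$p{\left(L,W \right)} = 9 + 5 L$
$- 2 p{\left(6,F \right)} = - 2 \left(9 + 5 \cdot 6\right) = - 2 \left(9 + 30\right) = \left(-2\right) 39 = -78$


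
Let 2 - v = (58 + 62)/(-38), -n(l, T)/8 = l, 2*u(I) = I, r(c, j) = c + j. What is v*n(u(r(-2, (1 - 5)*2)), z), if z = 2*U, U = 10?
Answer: 3920/19 ≈ 206.32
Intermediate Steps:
z = 20 (z = 2*10 = 20)
u(I) = I/2
n(l, T) = -8*l
v = 98/19 (v = 2 - (58 + 62)/(-38) = 2 - 120*(-1)/38 = 2 - 1*(-60/19) = 2 + 60/19 = 98/19 ≈ 5.1579)
v*n(u(r(-2, (1 - 5)*2)), z) = 98*(-4*(-2 + (1 - 5)*2))/19 = 98*(-4*(-2 - 4*2))/19 = 98*(-4*(-2 - 8))/19 = 98*(-4*(-10))/19 = 98*(-8*(-5))/19 = (98/19)*40 = 3920/19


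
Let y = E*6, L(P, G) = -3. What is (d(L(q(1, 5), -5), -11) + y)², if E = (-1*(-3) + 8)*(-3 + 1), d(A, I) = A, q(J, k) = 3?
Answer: 18225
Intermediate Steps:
E = -22 (E = (3 + 8)*(-2) = 11*(-2) = -22)
y = -132 (y = -22*6 = -132)
(d(L(q(1, 5), -5), -11) + y)² = (-3 - 132)² = (-135)² = 18225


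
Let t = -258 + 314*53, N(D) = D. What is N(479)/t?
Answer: 479/16384 ≈ 0.029236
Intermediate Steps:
t = 16384 (t = -258 + 16642 = 16384)
N(479)/t = 479/16384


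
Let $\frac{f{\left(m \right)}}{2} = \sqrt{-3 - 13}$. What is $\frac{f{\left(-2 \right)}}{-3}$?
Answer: $- \frac{8 i}{3} \approx - 2.6667 i$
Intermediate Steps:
$f{\left(m \right)} = 8 i$ ($f{\left(m \right)} = 2 \sqrt{-3 - 13} = 2 \sqrt{-16} = 2 \cdot 4 i = 8 i$)
$\frac{f{\left(-2 \right)}}{-3} = \frac{8 i}{-3} = - \frac{8 i}{3}$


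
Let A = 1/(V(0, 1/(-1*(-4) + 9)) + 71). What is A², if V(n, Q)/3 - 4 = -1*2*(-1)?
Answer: 1/7921 ≈ 0.00012625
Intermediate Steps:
V(n, Q) = 18 (V(n, Q) = 12 + 3*(-1*2*(-1)) = 12 + 3*(-2*(-1)) = 12 + 3*2 = 12 + 6 = 18)
A = 1/89 (A = 1/(18 + 71) = 1/89 ≈ 0.011236)
A² = (1/89)² = 1/7921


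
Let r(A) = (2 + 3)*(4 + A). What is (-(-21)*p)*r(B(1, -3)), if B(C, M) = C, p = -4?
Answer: -2100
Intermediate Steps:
r(A) = 20 + 5*A (r(A) = 5*(4 + A) = 20 + 5*A)
(-(-21)*p)*r(B(1, -3)) = (-(-21)*(-4))*(20 + 5*1) = (-7*12)*(20 + 5) = -84*25 = -2100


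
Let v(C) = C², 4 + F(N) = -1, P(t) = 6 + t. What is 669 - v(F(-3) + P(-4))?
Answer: 660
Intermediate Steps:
F(N) = -5 (F(N) = -4 - 1 = -5)
669 - v(F(-3) + P(-4)) = 669 - (-5 + (6 - 4))² = 669 - (-5 + 2)² = 669 - 1*(-3)² = 669 - 1*9 = 669 - 9 = 660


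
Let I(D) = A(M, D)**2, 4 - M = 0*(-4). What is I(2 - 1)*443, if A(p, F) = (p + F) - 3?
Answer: 1772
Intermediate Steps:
M = 4 (M = 4 - 0*(-4) = 4 - 1*0 = 4 + 0 = 4)
A(p, F) = -3 + F + p (A(p, F) = (F + p) - 3 = -3 + F + p)
I(D) = (1 + D)**2 (I(D) = (-3 + D + 4)**2 = (1 + D)**2)
I(2 - 1)*443 = (1 + (2 - 1))**2*443 = (1 + 1)**2*443 = 2**2*443 = 4*443 = 1772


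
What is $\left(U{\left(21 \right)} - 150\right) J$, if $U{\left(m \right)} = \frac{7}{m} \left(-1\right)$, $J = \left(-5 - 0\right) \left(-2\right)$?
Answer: $- \frac{4510}{3} \approx -1503.3$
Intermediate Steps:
$J = 10$ ($J = \left(-5 + 0\right) \left(-2\right) = \left(-5\right) \left(-2\right) = 10$)
$U{\left(m \right)} = - \frac{7}{m}$
$\left(U{\left(21 \right)} - 150\right) J = \left(- \frac{7}{21} - 150\right) 10 = \left(\left(-7\right) \frac{1}{21} - 150\right) 10 = \left(- \frac{1}{3} - 150\right) 10 = \left(- \frac{451}{3}\right) 10 = - \frac{4510}{3}$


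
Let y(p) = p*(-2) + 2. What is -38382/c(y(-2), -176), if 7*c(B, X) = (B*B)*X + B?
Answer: 44779/1055 ≈ 42.445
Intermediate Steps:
y(p) = 2 - 2*p (y(p) = -2*p + 2 = 2 - 2*p)
c(B, X) = B/7 + X*B²/7 (c(B, X) = ((B*B)*X + B)/7 = (B²*X + B)/7 = (X*B² + B)/7 = (B + X*B²)/7 = B/7 + X*B²/7)
-38382/c(y(-2), -176) = -38382*7/((1 + (2 - 2*(-2))*(-176))*(2 - 2*(-2))) = -38382*7/((1 + (2 + 4)*(-176))*(2 + 4)) = -38382*7/(6*(1 + 6*(-176))) = -38382*7/(6*(1 - 1056)) = -38382/((⅐)*6*(-1055)) = -38382/(-6330/7) = -38382*(-7/6330) = 44779/1055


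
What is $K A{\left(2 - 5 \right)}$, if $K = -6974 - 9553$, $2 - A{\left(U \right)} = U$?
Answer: $-82635$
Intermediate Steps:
$A{\left(U \right)} = 2 - U$
$K = -16527$
$K A{\left(2 - 5 \right)} = - 16527 \left(2 - \left(2 - 5\right)\right) = - 16527 \left(2 - -3\right) = - 16527 \left(2 + 3\right) = \left(-16527\right) 5 = -82635$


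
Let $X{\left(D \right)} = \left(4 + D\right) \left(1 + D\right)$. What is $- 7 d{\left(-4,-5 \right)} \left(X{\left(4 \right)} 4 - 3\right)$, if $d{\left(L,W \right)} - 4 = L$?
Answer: $0$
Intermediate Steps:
$d{\left(L,W \right)} = 4 + L$
$X{\left(D \right)} = \left(1 + D\right) \left(4 + D\right)$
$- 7 d{\left(-4,-5 \right)} \left(X{\left(4 \right)} 4 - 3\right) = - 7 \left(4 - 4\right) \left(\left(4 + 4^{2} + 5 \cdot 4\right) 4 - 3\right) = \left(-7\right) 0 \left(\left(4 + 16 + 20\right) 4 - 3\right) = 0 \left(40 \cdot 4 - 3\right) = 0 \left(160 - 3\right) = 0 \cdot 157 = 0$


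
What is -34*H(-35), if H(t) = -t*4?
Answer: -4760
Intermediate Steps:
H(t) = -4*t
-34*H(-35) = -(-136)*(-35) = -34*140 = -4760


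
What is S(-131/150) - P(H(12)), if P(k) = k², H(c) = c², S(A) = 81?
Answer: -20655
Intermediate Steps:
S(-131/150) - P(H(12)) = 81 - (12²)² = 81 - 1*144² = 81 - 1*20736 = 81 - 20736 = -20655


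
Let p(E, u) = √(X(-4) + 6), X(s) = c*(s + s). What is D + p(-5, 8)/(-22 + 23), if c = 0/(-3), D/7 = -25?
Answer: -175 + √6 ≈ -172.55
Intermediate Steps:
D = -175 (D = 7*(-25) = -175)
c = 0 (c = 0*(-⅓) = 0)
X(s) = 0 (X(s) = 0*(s + s) = 0*(2*s) = 0)
p(E, u) = √6 (p(E, u) = √(0 + 6) = √6)
D + p(-5, 8)/(-22 + 23) = -175 + √6/(-22 + 23) = -175 + √6/1 = -175 + √6*1 = -175 + √6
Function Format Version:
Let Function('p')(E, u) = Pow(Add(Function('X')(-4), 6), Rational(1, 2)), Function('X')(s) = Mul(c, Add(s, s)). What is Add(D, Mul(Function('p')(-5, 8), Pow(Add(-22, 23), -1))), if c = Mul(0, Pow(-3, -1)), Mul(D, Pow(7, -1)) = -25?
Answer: Add(-175, Pow(6, Rational(1, 2))) ≈ -172.55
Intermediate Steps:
D = -175 (D = Mul(7, -25) = -175)
c = 0 (c = Mul(0, Rational(-1, 3)) = 0)
Function('X')(s) = 0 (Function('X')(s) = Mul(0, Add(s, s)) = Mul(0, Mul(2, s)) = 0)
Function('p')(E, u) = Pow(6, Rational(1, 2)) (Function('p')(E, u) = Pow(Add(0, 6), Rational(1, 2)) = Pow(6, Rational(1, 2)))
Add(D, Mul(Function('p')(-5, 8), Pow(Add(-22, 23), -1))) = Add(-175, Mul(Pow(6, Rational(1, 2)), Pow(Add(-22, 23), -1))) = Add(-175, Mul(Pow(6, Rational(1, 2)), Pow(1, -1))) = Add(-175, Mul(Pow(6, Rational(1, 2)), 1)) = Add(-175, Pow(6, Rational(1, 2)))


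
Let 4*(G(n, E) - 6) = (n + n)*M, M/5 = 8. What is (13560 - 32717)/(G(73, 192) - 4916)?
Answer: 19157/3450 ≈ 5.5527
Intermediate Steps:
M = 40 (M = 5*8 = 40)
G(n, E) = 6 + 20*n (G(n, E) = 6 + ((n + n)*40)/4 = 6 + ((2*n)*40)/4 = 6 + (80*n)/4 = 6 + 20*n)
(13560 - 32717)/(G(73, 192) - 4916) = (13560 - 32717)/((6 + 20*73) - 4916) = -19157/((6 + 1460) - 4916) = -19157/(1466 - 4916) = -19157/(-3450) = -19157*(-1/3450) = 19157/3450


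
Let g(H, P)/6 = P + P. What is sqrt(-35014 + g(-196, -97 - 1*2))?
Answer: I*sqrt(36202) ≈ 190.27*I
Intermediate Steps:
g(H, P) = 12*P (g(H, P) = 6*(P + P) = 6*(2*P) = 12*P)
sqrt(-35014 + g(-196, -97 - 1*2)) = sqrt(-35014 + 12*(-97 - 1*2)) = sqrt(-35014 + 12*(-97 - 2)) = sqrt(-35014 + 12*(-99)) = sqrt(-35014 - 1188) = sqrt(-36202) = I*sqrt(36202)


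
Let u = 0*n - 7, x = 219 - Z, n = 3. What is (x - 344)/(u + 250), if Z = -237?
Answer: 112/243 ≈ 0.46091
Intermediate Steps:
x = 456 (x = 219 - 1*(-237) = 219 + 237 = 456)
u = -7 (u = 0*3 - 7 = 0 - 7 = -7)
(x - 344)/(u + 250) = (456 - 344)/(-7 + 250) = 112/243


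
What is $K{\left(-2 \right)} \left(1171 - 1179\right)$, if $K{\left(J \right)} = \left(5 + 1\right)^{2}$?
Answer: $-288$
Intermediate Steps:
$K{\left(J \right)} = 36$ ($K{\left(J \right)} = 6^{2} = 36$)
$K{\left(-2 \right)} \left(1171 - 1179\right) = 36 \left(1171 - 1179\right) = 36 \left(-8\right) = -288$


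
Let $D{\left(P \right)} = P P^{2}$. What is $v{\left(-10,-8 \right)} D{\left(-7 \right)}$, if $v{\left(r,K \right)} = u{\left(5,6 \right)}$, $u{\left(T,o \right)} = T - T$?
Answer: $0$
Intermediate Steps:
$u{\left(T,o \right)} = 0$
$D{\left(P \right)} = P^{3}$
$v{\left(r,K \right)} = 0$
$v{\left(-10,-8 \right)} D{\left(-7 \right)} = 0 \left(-7\right)^{3} = 0 \left(-343\right) = 0$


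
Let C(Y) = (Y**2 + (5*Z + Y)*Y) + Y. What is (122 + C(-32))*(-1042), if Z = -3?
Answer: -2727956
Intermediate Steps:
C(Y) = Y + Y**2 + Y*(-15 + Y) (C(Y) = (Y**2 + (5*(-3) + Y)*Y) + Y = (Y**2 + (-15 + Y)*Y) + Y = (Y**2 + Y*(-15 + Y)) + Y = Y + Y**2 + Y*(-15 + Y))
(122 + C(-32))*(-1042) = (122 + 2*(-32)*(-7 - 32))*(-1042) = (122 + 2*(-32)*(-39))*(-1042) = (122 + 2496)*(-1042) = 2618*(-1042) = -2727956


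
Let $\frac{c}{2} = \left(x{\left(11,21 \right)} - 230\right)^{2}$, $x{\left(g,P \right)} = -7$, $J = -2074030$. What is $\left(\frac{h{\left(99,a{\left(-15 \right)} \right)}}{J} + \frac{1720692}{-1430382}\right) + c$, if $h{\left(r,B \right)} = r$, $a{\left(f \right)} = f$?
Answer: $\frac{55544090106956817}{494442529910} \approx 1.1234 \cdot 10^{5}$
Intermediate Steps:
$c = 112338$ ($c = 2 \left(-7 - 230\right)^{2} = 2 \left(-237\right)^{2} = 2 \cdot 56169 = 112338$)
$\left(\frac{h{\left(99,a{\left(-15 \right)} \right)}}{J} + \frac{1720692}{-1430382}\right) + c = \left(\frac{99}{-2074030} + \frac{1720692}{-1430382}\right) + 112338 = \left(99 \left(- \frac{1}{2074030}\right) + 1720692 \left(- \frac{1}{1430382}\right)\right) + 112338 = \left(- \frac{99}{2074030} - \frac{286782}{238397}\right) + 112338 = - \frac{594818072763}{494442529910} + 112338 = \frac{55544090106956817}{494442529910}$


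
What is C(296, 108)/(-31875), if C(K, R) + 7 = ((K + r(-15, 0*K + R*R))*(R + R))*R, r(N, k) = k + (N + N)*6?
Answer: -274803833/31875 ≈ -8621.3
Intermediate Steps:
r(N, k) = k + 12*N (r(N, k) = k + (2*N)*6 = k + 12*N)
C(K, R) = -7 + 2*R**2*(-180 + K + R**2) (C(K, R) = -7 + ((K + ((0*K + R*R) + 12*(-15)))*(R + R))*R = -7 + ((K + ((0 + R**2) - 180))*(2*R))*R = -7 + ((K + (R**2 - 180))*(2*R))*R = -7 + ((K + (-180 + R**2))*(2*R))*R = -7 + ((-180 + K + R**2)*(2*R))*R = -7 + (2*R*(-180 + K + R**2))*R = -7 + 2*R**2*(-180 + K + R**2))
C(296, 108)/(-31875) = (-7 + 2*296*108**2 + 2*108**2*(-180 + 108**2))/(-31875) = (-7 + 2*296*11664 + 2*11664*(-180 + 11664))*(-1/31875) = (-7 + 6905088 + 2*11664*11484)*(-1/31875) = (-7 + 6905088 + 267898752)*(-1/31875) = 274803833*(-1/31875) = -274803833/31875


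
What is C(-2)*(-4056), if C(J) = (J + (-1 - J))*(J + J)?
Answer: -16224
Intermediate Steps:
C(J) = -2*J
C(-2)*(-4056) = -2*(-2)*(-4056) = 4*(-4056) = -16224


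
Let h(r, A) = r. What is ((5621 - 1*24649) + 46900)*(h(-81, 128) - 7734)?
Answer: -217819680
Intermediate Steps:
((5621 - 1*24649) + 46900)*(h(-81, 128) - 7734) = ((5621 - 1*24649) + 46900)*(-81 - 7734) = ((5621 - 24649) + 46900)*(-7815) = (-19028 + 46900)*(-7815) = 27872*(-7815) = -217819680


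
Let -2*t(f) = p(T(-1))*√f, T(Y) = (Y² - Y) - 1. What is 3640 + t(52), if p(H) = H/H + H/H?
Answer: 3640 - 2*√13 ≈ 3632.8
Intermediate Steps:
T(Y) = -1 + Y² - Y
p(H) = 2 (p(H) = 1 + 1 = 2)
t(f) = -√f
3640 + t(52) = 3640 - √52 = 3640 - 2*√13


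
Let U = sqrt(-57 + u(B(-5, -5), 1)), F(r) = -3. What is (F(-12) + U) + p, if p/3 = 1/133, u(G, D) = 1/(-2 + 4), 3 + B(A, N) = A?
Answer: -396/133 + I*sqrt(226)/2 ≈ -2.9774 + 7.5166*I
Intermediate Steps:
B(A, N) = -3 + A
u(G, D) = 1/2
p = 3/133 ≈ 0.022556
U = I*sqrt(226)/2 (U = sqrt(-57 + 1/2) = sqrt(-113/2) = I*sqrt(226)/2 ≈ 7.5166*I)
(F(-12) + U) + p = (-3 + I*sqrt(226)/2) + 3/133 = -396/133 + I*sqrt(226)/2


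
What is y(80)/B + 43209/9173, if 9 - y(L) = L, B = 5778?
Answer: 249010319/53001594 ≈ 4.6982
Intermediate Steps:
y(L) = 9 - L
y(80)/B + 43209/9173 = (9 - 1*80)/5778 + 43209/9173 = (9 - 80)*(1/5778) + 43209*(1/9173) = -71*1/5778 + 43209/9173 = -71/5778 + 43209/9173 = 249010319/53001594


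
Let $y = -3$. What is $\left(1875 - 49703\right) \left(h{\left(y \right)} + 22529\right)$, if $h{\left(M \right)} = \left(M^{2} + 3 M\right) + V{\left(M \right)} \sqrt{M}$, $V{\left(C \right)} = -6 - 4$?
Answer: $-1077517012 + 478280 i \sqrt{3} \approx -1.0775 \cdot 10^{9} + 8.2841 \cdot 10^{5} i$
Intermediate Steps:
$V{\left(C \right)} = -10$
$h{\left(M \right)} = M^{2} - 10 \sqrt{M} + 3 M$ ($h{\left(M \right)} = \left(M^{2} + 3 M\right) - 10 \sqrt{M} = M^{2} - 10 \sqrt{M} + 3 M$)
$\left(1875 - 49703\right) \left(h{\left(y \right)} + 22529\right) = \left(1875 - 49703\right) \left(\left(\left(-3\right)^{2} - 10 \sqrt{-3} + 3 \left(-3\right)\right) + 22529\right) = - 47828 \left(\left(9 - 10 i \sqrt{3} - 9\right) + 22529\right) = - 47828 \left(- 10 i \sqrt{3} + 22529\right) = - 47828 \left(22529 - 10 i \sqrt{3}\right) = -1077517012 + 478280 i \sqrt{3}$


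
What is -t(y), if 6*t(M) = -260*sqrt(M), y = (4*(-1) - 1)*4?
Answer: 260*I*sqrt(5)/3 ≈ 193.79*I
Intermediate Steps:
y = -20 (y = (-4 - 1)*4 = -5*4 = -20)
t(M) = -130*sqrt(M)/3 (t(M) = (-260*sqrt(M))/6 = -130*sqrt(M)/3)
-t(y) = -(-130)*sqrt(-20)/3 = -(-130)*2*I*sqrt(5)/3 = -(-260)*I*sqrt(5)/3 = 260*I*sqrt(5)/3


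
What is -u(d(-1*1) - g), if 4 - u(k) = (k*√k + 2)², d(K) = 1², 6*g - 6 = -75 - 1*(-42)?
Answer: 1331/8 + 11*√22 ≈ 217.97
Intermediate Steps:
g = -9/2 (g = 1 + (-75 - 1*(-42))/6 = 1 + (-75 + 42)/6 = 1 + (⅙)*(-33) = 1 - 11/2 = -9/2 ≈ -4.5000)
d(K) = 1
u(k) = 4 - (2 + k^(3/2))² (u(k) = 4 - (k*√k + 2)² = 4 - (k^(3/2) + 2)² = 4 - (2 + k^(3/2))²)
-u(d(-1*1) - g) = -(4 - (2 + (1 - 1*(-9/2))^(3/2))²) = -(4 - (2 + (1 + 9/2)^(3/2))²) = -(4 - (2 + (11/2)^(3/2))²) = -(4 - (2 + 11*√22/4)²) = -4 + (2 + 11*√22/4)²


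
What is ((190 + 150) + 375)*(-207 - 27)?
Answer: -167310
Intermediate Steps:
((190 + 150) + 375)*(-207 - 27) = (340 + 375)*(-234) = 715*(-234) = -167310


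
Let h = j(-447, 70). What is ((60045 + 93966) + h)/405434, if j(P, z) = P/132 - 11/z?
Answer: 237171483/624368360 ≈ 0.37986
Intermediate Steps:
j(P, z) = -11/z + P/132 (j(P, z) = P*(1/132) - 11/z = P/132 - 11/z = -11/z + P/132)
h = -5457/1540 (h = -11/70 + (1/132)*(-447) = -11*1/70 - 149/44 = -11/70 - 149/44 = -5457/1540 ≈ -3.5435)
((60045 + 93966) + h)/405434 = ((60045 + 93966) - 5457/1540)/405434 = (154011 - 5457/1540)*(1/405434) = (237171483/1540)*(1/405434) = 237171483/624368360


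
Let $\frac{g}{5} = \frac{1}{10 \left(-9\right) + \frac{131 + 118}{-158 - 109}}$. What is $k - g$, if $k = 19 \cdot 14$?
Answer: $\frac{2153183}{8093} \approx 266.06$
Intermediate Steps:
$k = 266$
$g = - \frac{445}{8093}$ ($g = \frac{5}{10 \left(-9\right) + \frac{131 + 118}{-158 - 109}} = \frac{5}{-90 + \frac{249}{-267}} = \frac{5}{-90 + 249 \left(- \frac{1}{267}\right)} = \frac{5}{-90 - \frac{83}{89}} = \frac{5}{- \frac{8093}{89}} = 5 \left(- \frac{89}{8093}\right) = - \frac{445}{8093} \approx -0.054986$)
$k - g = 266 - - \frac{445}{8093} = 266 + \frac{445}{8093} = \frac{2153183}{8093}$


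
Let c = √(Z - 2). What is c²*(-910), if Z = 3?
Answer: -910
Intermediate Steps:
c = 1 (c = √(3 - 2) = √1 = 1)
c²*(-910) = 1²*(-910) = 1*(-910) = -910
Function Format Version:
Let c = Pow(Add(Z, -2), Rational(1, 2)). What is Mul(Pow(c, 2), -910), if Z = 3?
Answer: -910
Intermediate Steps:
c = 1 (c = Pow(Add(3, -2), Rational(1, 2)) = Pow(1, Rational(1, 2)) = 1)
Mul(Pow(c, 2), -910) = Mul(Pow(1, 2), -910) = Mul(1, -910) = -910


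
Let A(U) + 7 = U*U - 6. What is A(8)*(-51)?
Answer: -2601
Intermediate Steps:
A(U) = -13 + U**2 (A(U) = -7 + (U*U - 6) = -7 + (U**2 - 6) = -7 + (-6 + U**2) = -13 + U**2)
A(8)*(-51) = (-13 + 8**2)*(-51) = (-13 + 64)*(-51) = 51*(-51) = -2601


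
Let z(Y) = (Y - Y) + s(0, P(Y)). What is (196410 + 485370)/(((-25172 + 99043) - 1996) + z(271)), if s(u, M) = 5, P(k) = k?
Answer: 11363/1198 ≈ 9.4850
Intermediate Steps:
z(Y) = 5 (z(Y) = (Y - Y) + 5 = 0 + 5 = 5)
(196410 + 485370)/(((-25172 + 99043) - 1996) + z(271)) = (196410 + 485370)/(((-25172 + 99043) - 1996) + 5) = 681780/((73871 - 1996) + 5) = 681780/(71875 + 5) = 681780/71880 = 681780*(1/71880) = 11363/1198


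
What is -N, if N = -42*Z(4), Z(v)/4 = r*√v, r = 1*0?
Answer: 0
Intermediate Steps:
r = 0
Z(v) = 0 (Z(v) = 4*(0*√v) = 4*0 = 0)
N = 0 (N = -42*0 = 0)
-N = -1*0 = 0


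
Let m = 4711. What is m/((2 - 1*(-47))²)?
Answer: 673/343 ≈ 1.9621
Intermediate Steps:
m/((2 - 1*(-47))²) = 4711/((2 - 1*(-47))²) = 4711/((2 + 47)²) = 4711/(49²) = 4711/2401 = 4711*(1/2401) = 673/343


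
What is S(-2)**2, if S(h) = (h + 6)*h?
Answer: 64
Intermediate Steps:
S(h) = h*(6 + h) (S(h) = (6 + h)*h = h*(6 + h))
S(-2)**2 = (-2*(6 - 2))**2 = (-2*4)**2 = (-8)**2 = 64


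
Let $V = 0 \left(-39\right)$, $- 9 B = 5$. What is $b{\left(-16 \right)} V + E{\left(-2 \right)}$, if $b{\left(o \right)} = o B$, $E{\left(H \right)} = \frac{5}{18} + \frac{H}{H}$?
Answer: $\frac{23}{18} \approx 1.2778$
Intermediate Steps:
$B = - \frac{5}{9}$ ($B = \left(- \frac{1}{9}\right) 5 = - \frac{5}{9} \approx -0.55556$)
$V = 0$
$E{\left(H \right)} = \frac{23}{18}$ ($E{\left(H \right)} = 5 \cdot \frac{1}{18} + 1 = \frac{5}{18} + 1 = \frac{23}{18}$)
$b{\left(o \right)} = - \frac{5 o}{9}$ ($b{\left(o \right)} = o \left(- \frac{5}{9}\right) = - \frac{5 o}{9}$)
$b{\left(-16 \right)} V + E{\left(-2 \right)} = \left(- \frac{5}{9}\right) \left(-16\right) 0 + \frac{23}{18} = \frac{80}{9} \cdot 0 + \frac{23}{18} = 0 + \frac{23}{18} = \frac{23}{18}$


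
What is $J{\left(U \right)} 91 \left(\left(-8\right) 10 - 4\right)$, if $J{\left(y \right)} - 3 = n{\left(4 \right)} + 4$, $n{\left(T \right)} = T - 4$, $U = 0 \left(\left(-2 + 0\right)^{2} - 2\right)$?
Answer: $-53508$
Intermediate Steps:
$U = 0$ ($U = 0 \left(\left(-2\right)^{2} - 2\right) = 0 \left(4 - 2\right) = 0 \cdot 2 = 0$)
$n{\left(T \right)} = -4 + T$ ($n{\left(T \right)} = T - 4 = -4 + T$)
$J{\left(y \right)} = 7$ ($J{\left(y \right)} = 3 + \left(\left(-4 + 4\right) + 4\right) = 3 + \left(0 + 4\right) = 3 + 4 = 7$)
$J{\left(U \right)} 91 \left(\left(-8\right) 10 - 4\right) = 7 \cdot 91 \left(\left(-8\right) 10 - 4\right) = 637 \left(-80 - 4\right) = 637 \left(-84\right) = -53508$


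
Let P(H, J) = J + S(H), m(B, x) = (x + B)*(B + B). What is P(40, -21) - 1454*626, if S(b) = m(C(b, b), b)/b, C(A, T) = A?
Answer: -910065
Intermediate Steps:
m(B, x) = 2*B*(B + x) (m(B, x) = (B + x)*(2*B) = 2*B*(B + x))
S(b) = 4*b (S(b) = (2*b*(b + b))/b = (2*b*(2*b))/b = (4*b²)/b = 4*b)
P(H, J) = J + 4*H
P(40, -21) - 1454*626 = (-21 + 4*40) - 1454*626 = (-21 + 160) - 910204 = 139 - 910204 = -910065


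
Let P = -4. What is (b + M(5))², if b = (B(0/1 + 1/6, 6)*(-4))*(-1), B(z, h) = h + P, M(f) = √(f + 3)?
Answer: 72 + 32*√2 ≈ 117.25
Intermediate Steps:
M(f) = √(3 + f)
B(z, h) = -4 + h (B(z, h) = h - 4 = -4 + h)
b = 8 (b = ((-4 + 6)*(-4))*(-1) = (2*(-4))*(-1) = -8*(-1) = 8)
(b + M(5))² = (8 + √(3 + 5))² = (8 + √8)² = (8 + 2*√2)²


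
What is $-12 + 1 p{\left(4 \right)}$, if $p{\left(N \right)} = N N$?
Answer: $4$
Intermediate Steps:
$p{\left(N \right)} = N^{2}$
$-12 + 1 p{\left(4 \right)} = -12 + 1 \cdot 4^{2} = -12 + 1 \cdot 16 = -12 + 16 = 4$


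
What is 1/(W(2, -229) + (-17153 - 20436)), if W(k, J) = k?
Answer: -1/37587 ≈ -2.6605e-5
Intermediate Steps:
1/(W(2, -229) + (-17153 - 20436)) = 1/(2 + (-17153 - 20436)) = 1/(2 - 37589) = 1/(-37587) = -1/37587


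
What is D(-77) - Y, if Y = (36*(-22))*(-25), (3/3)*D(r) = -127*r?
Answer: -10021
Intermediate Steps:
D(r) = -127*r
Y = 19800 (Y = -792*(-25) = 19800)
D(-77) - Y = -127*(-77) - 1*19800 = 9779 - 19800 = -10021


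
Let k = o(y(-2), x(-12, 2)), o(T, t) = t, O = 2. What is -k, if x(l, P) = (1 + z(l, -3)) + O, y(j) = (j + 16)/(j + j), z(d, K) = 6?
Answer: -9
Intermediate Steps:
y(j) = (16 + j)/(2*j) (y(j) = (16 + j)/((2*j)) = (16 + j)*(1/(2*j)) = (16 + j)/(2*j))
x(l, P) = 9 (x(l, P) = (1 + 6) + 2 = 7 + 2 = 9)
k = 9
-k = -1*9 = -9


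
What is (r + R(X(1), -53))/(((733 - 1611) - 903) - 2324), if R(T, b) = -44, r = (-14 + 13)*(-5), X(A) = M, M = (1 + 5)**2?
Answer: 39/4105 ≈ 0.0095006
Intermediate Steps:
M = 36 (M = 6**2 = 36)
X(A) = 36
r = 5 (r = -1*(-5) = 5)
(r + R(X(1), -53))/(((733 - 1611) - 903) - 2324) = (5 - 44)/(((733 - 1611) - 903) - 2324) = -39/((-878 - 903) - 2324) = -39/(-1781 - 2324) = -39/(-4105) = -39*(-1/4105) = 39/4105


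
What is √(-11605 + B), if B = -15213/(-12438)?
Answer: I*√199460987814/4146 ≈ 107.72*I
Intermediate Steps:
B = 5071/4146 (B = -15213*(-1/12438) = 5071/4146 ≈ 1.2231)
√(-11605 + B) = √(-11605 + 5071/4146) = √(-48109259/4146) = I*√199460987814/4146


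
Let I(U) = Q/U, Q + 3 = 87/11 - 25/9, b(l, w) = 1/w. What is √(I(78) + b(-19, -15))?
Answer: 7*I*√132990/12870 ≈ 0.19835*I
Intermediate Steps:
Q = 211/99 (Q = -3 + (87/11 - 25/9) = -3 + 508/99 = 211/99 ≈ 2.1313)
I(U) = 211/(99*U)
√(I(78) + b(-19, -15)) = √((211/99)/78 + 1/(-15)) = √((211/99)*(1/78) - 1/15) = √(211/7722 - 1/15) = √(-1519/38610) = 7*I*√132990/12870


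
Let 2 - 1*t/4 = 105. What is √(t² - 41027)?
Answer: √128717 ≈ 358.77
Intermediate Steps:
t = -412 (t = 8 - 4*105 = 8 - 420 = -412)
√(t² - 41027) = √((-412)² - 41027) = √(169744 - 41027) = √128717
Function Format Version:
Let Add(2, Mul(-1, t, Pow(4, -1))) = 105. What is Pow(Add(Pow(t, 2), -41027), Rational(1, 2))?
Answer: Pow(128717, Rational(1, 2)) ≈ 358.77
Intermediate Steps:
t = -412 (t = Add(8, Mul(-4, 105)) = Add(8, -420) = -412)
Pow(Add(Pow(t, 2), -41027), Rational(1, 2)) = Pow(Add(Pow(-412, 2), -41027), Rational(1, 2)) = Pow(Add(169744, -41027), Rational(1, 2)) = Pow(128717, Rational(1, 2))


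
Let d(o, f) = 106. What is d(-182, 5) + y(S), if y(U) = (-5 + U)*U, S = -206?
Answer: 43572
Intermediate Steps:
y(U) = U*(-5 + U)
d(-182, 5) + y(S) = 106 - 206*(-5 - 206) = 106 - 206*(-211) = 106 + 43466 = 43572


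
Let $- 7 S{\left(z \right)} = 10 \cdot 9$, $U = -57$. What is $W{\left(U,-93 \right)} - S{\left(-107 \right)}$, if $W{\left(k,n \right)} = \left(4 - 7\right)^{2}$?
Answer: $\frac{153}{7} \approx 21.857$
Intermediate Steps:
$S{\left(z \right)} = - \frac{90}{7}$ ($S{\left(z \right)} = - \frac{10 \cdot 9}{7} = \left(- \frac{1}{7}\right) 90 = - \frac{90}{7}$)
$W{\left(k,n \right)} = 9$ ($W{\left(k,n \right)} = \left(-3\right)^{2} = 9$)
$W{\left(U,-93 \right)} - S{\left(-107 \right)} = 9 - - \frac{90}{7} = 9 + \frac{90}{7} = \frac{153}{7}$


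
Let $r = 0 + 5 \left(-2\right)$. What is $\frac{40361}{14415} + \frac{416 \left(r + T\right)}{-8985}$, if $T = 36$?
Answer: $\frac{4594021}{2878195} \approx 1.5961$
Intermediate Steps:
$r = -10$ ($r = 0 - 10 = -10$)
$\frac{40361}{14415} + \frac{416 \left(r + T\right)}{-8985} = \frac{40361}{14415} + \frac{416 \left(-10 + 36\right)}{-8985} = 40361 \cdot \frac{1}{14415} + 416 \cdot 26 \left(- \frac{1}{8985}\right) = \frac{40361}{14415} + 10816 \left(- \frac{1}{8985}\right) = \frac{40361}{14415} - \frac{10816}{8985} = \frac{4594021}{2878195}$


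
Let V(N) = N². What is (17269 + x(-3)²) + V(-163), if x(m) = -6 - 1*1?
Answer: 43887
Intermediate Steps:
x(m) = -7 (x(m) = -6 - 1 = -7)
(17269 + x(-3)²) + V(-163) = (17269 + (-7)²) + (-163)² = (17269 + 49) + 26569 = 17318 + 26569 = 43887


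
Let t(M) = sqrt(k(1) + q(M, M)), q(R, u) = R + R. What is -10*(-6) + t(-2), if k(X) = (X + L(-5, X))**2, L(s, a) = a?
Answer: 60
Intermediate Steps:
q(R, u) = 2*R
k(X) = 4*X**2 (k(X) = (X + X)**2 = (2*X)**2 = 4*X**2)
t(M) = sqrt(4 + 2*M) (t(M) = sqrt(4*1**2 + 2*M) = sqrt(4*1 + 2*M) = sqrt(4 + 2*M))
-10*(-6) + t(-2) = -10*(-6) + sqrt(4 + 2*(-2)) = 60 + sqrt(4 - 4) = 60 + sqrt(0) = 60 + 0 = 60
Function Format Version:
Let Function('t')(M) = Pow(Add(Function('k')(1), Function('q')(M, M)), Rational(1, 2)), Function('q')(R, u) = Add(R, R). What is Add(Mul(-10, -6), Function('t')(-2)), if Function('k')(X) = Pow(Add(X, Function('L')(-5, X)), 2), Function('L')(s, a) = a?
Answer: 60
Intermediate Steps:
Function('q')(R, u) = Mul(2, R)
Function('k')(X) = Mul(4, Pow(X, 2)) (Function('k')(X) = Pow(Add(X, X), 2) = Pow(Mul(2, X), 2) = Mul(4, Pow(X, 2)))
Function('t')(M) = Pow(Add(4, Mul(2, M)), Rational(1, 2)) (Function('t')(M) = Pow(Add(Mul(4, Pow(1, 2)), Mul(2, M)), Rational(1, 2)) = Pow(Add(Mul(4, 1), Mul(2, M)), Rational(1, 2)) = Pow(Add(4, Mul(2, M)), Rational(1, 2)))
Add(Mul(-10, -6), Function('t')(-2)) = Add(Mul(-10, -6), Pow(Add(4, Mul(2, -2)), Rational(1, 2))) = Add(60, Pow(Add(4, -4), Rational(1, 2))) = Add(60, Pow(0, Rational(1, 2))) = Add(60, 0) = 60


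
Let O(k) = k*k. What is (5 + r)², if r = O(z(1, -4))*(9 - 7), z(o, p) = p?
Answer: 1369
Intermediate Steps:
O(k) = k²
r = 32 (r = (-4)²*(9 - 7) = 16*2 = 32)
(5 + r)² = (5 + 32)² = 37² = 1369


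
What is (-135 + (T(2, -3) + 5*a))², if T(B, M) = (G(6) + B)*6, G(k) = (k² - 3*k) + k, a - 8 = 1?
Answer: 4356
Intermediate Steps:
a = 9 (a = 8 + 1 = 9)
G(k) = k² - 2*k
T(B, M) = 144 + 6*B (T(B, M) = (6*(-2 + 6) + B)*6 = (6*4 + B)*6 = (24 + B)*6 = 144 + 6*B)
(-135 + (T(2, -3) + 5*a))² = (-135 + ((144 + 6*2) + 5*9))² = (-135 + ((144 + 12) + 45))² = (-135 + (156 + 45))² = (-135 + 201)² = 66² = 4356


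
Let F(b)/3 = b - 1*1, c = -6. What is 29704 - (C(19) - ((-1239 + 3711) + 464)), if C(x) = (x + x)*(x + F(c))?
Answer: 32716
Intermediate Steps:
F(b) = -3 + 3*b (F(b) = 3*(b - 1*1) = 3*(b - 1) = 3*(-1 + b) = -3 + 3*b)
C(x) = 2*x*(-21 + x) (C(x) = (x + x)*(x + (-3 + 3*(-6))) = (2*x)*(x + (-3 - 18)) = (2*x)*(x - 21) = (2*x)*(-21 + x) = 2*x*(-21 + x))
29704 - (C(19) - ((-1239 + 3711) + 464)) = 29704 - (2*19*(-21 + 19) - ((-1239 + 3711) + 464)) = 29704 - (2*19*(-2) - (2472 + 464)) = 29704 - (-76 - 1*2936) = 29704 - (-76 - 2936) = 29704 - 1*(-3012) = 29704 + 3012 = 32716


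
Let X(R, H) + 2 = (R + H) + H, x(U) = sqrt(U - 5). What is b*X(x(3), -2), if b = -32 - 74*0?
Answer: 192 - 32*I*sqrt(2) ≈ 192.0 - 45.255*I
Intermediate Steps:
x(U) = sqrt(-5 + U)
X(R, H) = -2 + R + 2*H (X(R, H) = -2 + ((R + H) + H) = -2 + ((H + R) + H) = -2 + (R + 2*H) = -2 + R + 2*H)
b = -32 (b = -32 + 0 = -32)
b*X(x(3), -2) = -32*(-2 + sqrt(-5 + 3) + 2*(-2)) = -32*(-2 + sqrt(-2) - 4) = -32*(-2 + I*sqrt(2) - 4) = -32*(-6 + I*sqrt(2)) = 192 - 32*I*sqrt(2)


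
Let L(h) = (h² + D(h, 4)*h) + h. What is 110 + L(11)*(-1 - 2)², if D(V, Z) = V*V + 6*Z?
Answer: 15653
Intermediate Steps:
D(V, Z) = V² + 6*Z
L(h) = h + h² + h*(24 + h²) (L(h) = (h² + (h² + 6*4)*h) + h = (h² + (h² + 24)*h) + h = (h² + (24 + h²)*h) + h = (h² + h*(24 + h²)) + h = h + h² + h*(24 + h²))
110 + L(11)*(-1 - 2)² = 110 + (11*(25 + 11 + 11²))*(-1 - 2)² = 110 + (11*(25 + 11 + 121))*(-3)² = 110 + (11*157)*9 = 110 + 1727*9 = 110 + 15543 = 15653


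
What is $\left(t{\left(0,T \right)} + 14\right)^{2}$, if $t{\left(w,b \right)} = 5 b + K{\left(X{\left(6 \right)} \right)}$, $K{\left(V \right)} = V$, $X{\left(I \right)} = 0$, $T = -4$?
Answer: $36$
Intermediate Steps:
$t{\left(w,b \right)} = 5 b$ ($t{\left(w,b \right)} = 5 b + 0 = 5 b$)
$\left(t{\left(0,T \right)} + 14\right)^{2} = \left(5 \left(-4\right) + 14\right)^{2} = \left(-20 + 14\right)^{2} = \left(-6\right)^{2} = 36$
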